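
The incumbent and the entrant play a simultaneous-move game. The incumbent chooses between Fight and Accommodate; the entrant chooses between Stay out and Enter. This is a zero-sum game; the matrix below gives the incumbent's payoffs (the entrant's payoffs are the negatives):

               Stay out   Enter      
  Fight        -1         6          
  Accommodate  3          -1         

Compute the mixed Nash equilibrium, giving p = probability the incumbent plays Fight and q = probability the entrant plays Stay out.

p = 4/11, q = 7/11

The incumbent's mix must leave the entrant indifferent between Stay out and Enter.
  the entrant's payoff to Stay out: p·1 + (1−p)·(-3) = 4p - 3
  the entrant's payoff to Enter: p·(-6) + (1−p)·1 = -7p + 1
  4p - 3 = -7p + 1  ⇒  11p = 4  ⇒  p = 4/11.
The entrant's mix must leave the incumbent indifferent between Fight and Accommodate.
  the incumbent's payoff from Fight: q·(-1) + (1−q)·6 = -7q + 6
  the incumbent's payoff from Accommodate: q·3 + (1−q)·(-1) = 4q - 1
  -7q + 6 = 4q - 1  ⇒  -11q = -7  ⇒  q = 7/11.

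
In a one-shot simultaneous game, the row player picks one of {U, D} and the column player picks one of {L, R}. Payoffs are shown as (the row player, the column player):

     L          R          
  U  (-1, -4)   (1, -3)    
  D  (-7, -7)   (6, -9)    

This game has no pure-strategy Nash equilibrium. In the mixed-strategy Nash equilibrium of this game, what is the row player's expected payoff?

1/11

The column player's mix must leave the row player indifferent between U and D.
  the row player's payoff from U: q·(-1) + (1−q)·1 = -2q + 1
  the row player's payoff from D: q·(-7) + (1−q)·6 = -13q + 6
  -2q + 1 = -13q + 6  ⇒  11q = 5  ⇒  q = 5/11.
At equilibrium the row player is indifferent across rows, so the row player's payoff equals the payoff from U: (5/11)·(-1) + (6/11)·1 = 1/11.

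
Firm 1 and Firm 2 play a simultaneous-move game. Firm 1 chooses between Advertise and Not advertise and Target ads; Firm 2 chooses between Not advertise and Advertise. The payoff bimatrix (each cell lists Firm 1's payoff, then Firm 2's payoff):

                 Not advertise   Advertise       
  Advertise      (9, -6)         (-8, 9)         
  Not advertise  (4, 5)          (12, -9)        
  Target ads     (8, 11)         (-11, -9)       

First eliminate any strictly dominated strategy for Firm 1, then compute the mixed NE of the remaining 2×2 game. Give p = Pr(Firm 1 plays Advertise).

Firm 1's strategy Target ads is strictly dominated by Advertise: 9 > 8 and -8 > -11. Eliminate Target ads.
Firm 1's mix must leave Firm 2 indifferent between Not advertise and Advertise.
  Firm 2's expected payoff from Not advertise: p·(-6) + (1−p)·5 = -11p + 5
  Firm 2's expected payoff from Advertise: p·9 + (1−p)·(-9) = 18p - 9
  -11p + 5 = 18p - 9  ⇒  -29p = -14  ⇒  p = 14/29.

p = 14/29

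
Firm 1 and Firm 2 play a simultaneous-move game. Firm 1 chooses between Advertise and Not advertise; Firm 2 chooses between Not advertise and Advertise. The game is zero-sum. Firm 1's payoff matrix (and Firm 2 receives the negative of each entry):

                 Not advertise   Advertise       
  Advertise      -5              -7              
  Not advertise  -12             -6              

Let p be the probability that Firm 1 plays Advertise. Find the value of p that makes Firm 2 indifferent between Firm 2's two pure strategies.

p = 3/4

Firm 2's indifference between Not advertise and Advertise determines Firm 1's mixing probability p:
  Firm 2's payoff from Not advertise: p·5 + (1−p)·12 = -7p + 12
  Firm 2's payoff from Advertise: p·7 + (1−p)·6 = p + 6
  -7p + 12 = p + 6  ⇒  -8p = -6  ⇒  p = 3/4.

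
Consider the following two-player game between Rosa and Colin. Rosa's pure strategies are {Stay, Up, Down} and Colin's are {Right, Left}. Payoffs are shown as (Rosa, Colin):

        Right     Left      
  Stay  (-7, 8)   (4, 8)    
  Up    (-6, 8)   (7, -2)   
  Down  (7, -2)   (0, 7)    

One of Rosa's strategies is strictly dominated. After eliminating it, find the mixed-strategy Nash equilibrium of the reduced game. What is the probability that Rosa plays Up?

p = 9/19

Rosa's strategy Stay is strictly dominated by Up: -6 > -7 and 7 > 4. Eliminate Stay.
In a mixed equilibrium Colin is indifferent between Right and Left; this condition fixes p.
  Colin's expected payoff from Right: p·8 + (1−p)·(-2) = 10p - 2
  Colin's expected payoff from Left: p·(-2) + (1−p)·7 = -9p + 7
  10p - 2 = -9p + 7  ⇒  19p = 9  ⇒  p = 9/19.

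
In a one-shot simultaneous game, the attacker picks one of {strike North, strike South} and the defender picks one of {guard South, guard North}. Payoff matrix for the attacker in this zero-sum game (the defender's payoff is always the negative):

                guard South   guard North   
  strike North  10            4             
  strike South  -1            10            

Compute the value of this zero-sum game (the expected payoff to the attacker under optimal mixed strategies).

In a mixed equilibrium the attacker is indifferent between strike North and strike South; this condition fixes q.
  the attacker's payoff to strike North: q·10 + (1−q)·4 = 6q + 4
  the attacker's payoff to strike South: q·(-1) + (1−q)·10 = -11q + 10
  6q + 4 = -11q + 10  ⇒  17q = 6  ⇒  q = 6/17.
The value is the attacker's expected payoff against this mix (using strike North): (6/17)·10 + (11/17)·4 = 104/17.

v = 104/17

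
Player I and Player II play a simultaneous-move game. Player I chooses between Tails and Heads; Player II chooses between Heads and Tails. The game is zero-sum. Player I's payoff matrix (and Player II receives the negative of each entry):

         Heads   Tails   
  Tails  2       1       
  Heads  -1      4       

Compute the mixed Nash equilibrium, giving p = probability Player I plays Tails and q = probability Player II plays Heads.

Set Player II's expected payoff from Heads equal to that from Tails:
  Player II's payoff to Heads: p·(-2) + (1−p)·1 = -3p + 1
  Player II's payoff to Tails: p·(-1) + (1−p)·(-4) = 3p - 4
  -3p + 1 = 3p - 4  ⇒  -6p = -5  ⇒  p = 5/6.
Set Player I's expected payoff from Tails equal to that from Heads:
  Player I's payoff from Tails: q·2 + (1−q)·1 = q + 1
  Player I's payoff from Heads: q·(-1) + (1−q)·4 = -5q + 4
  q + 1 = -5q + 4  ⇒  6q = 3  ⇒  q = 1/2.

p = 5/6, q = 1/2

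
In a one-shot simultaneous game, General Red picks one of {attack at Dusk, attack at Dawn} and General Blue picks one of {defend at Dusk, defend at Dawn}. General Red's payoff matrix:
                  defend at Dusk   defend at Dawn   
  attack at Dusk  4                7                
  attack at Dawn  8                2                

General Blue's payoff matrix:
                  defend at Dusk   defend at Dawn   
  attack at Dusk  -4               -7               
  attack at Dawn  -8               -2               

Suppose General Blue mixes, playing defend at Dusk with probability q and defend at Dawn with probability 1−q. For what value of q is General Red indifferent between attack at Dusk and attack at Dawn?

q = 5/9

In a mixed equilibrium General Red is indifferent between attack at Dusk and attack at Dawn; this condition fixes q.
  General Red's payoff to attack at Dusk: q·4 + (1−q)·7 = -3q + 7
  General Red's payoff to attack at Dawn: q·8 + (1−q)·2 = 6q + 2
  -3q + 7 = 6q + 2  ⇒  -9q = -5  ⇒  q = 5/9.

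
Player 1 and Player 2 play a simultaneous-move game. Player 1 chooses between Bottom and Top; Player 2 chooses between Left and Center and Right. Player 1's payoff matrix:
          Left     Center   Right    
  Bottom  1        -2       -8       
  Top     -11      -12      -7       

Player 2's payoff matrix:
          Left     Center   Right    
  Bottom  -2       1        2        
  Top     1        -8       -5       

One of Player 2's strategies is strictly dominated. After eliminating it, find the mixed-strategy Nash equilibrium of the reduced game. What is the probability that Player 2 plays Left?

q = 1/13

Player 2's strategy Center is strictly dominated by Right: 2 > 1 and -5 > -8. Eliminate Center.
Set Player 1's expected payoff from Bottom equal to that from Top:
  Player 1's payoff from Bottom: q·1 + (1−q)·(-8) = 9q - 8
  Player 1's payoff from Top: q·(-11) + (1−q)·(-7) = -4q - 7
  9q - 8 = -4q - 7  ⇒  13q = 1  ⇒  q = 1/13.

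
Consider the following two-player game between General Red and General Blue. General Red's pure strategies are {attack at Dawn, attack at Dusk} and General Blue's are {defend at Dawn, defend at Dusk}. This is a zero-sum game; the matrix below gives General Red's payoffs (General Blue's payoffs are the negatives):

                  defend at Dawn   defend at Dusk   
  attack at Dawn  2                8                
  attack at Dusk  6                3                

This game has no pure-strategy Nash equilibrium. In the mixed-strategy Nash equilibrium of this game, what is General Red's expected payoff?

14/3

Set General Red's expected payoff from attack at Dawn equal to that from attack at Dusk:
  General Red's expected payoff from attack at Dawn: q·2 + (1−q)·8 = -6q + 8
  General Red's expected payoff from attack at Dusk: q·6 + (1−q)·3 = 3q + 3
  -6q + 8 = 3q + 3  ⇒  -9q = -5  ⇒  q = 5/9.
At equilibrium General Red is indifferent across rows, so General Red's payoff equals the payoff from attack at Dawn: (5/9)·2 + (4/9)·8 = 14/3.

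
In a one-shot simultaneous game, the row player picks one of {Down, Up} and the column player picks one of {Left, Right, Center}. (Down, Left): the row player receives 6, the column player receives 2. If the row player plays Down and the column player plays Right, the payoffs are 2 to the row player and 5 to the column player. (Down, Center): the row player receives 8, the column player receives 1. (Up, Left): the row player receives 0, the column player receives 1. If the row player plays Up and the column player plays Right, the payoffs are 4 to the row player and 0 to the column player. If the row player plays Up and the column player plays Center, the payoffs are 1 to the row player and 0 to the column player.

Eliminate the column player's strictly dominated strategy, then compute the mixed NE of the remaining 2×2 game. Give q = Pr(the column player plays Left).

The column player's strategy Center is strictly dominated by Left: 2 > 1 and 1 > 0. Eliminate Center.
Set the row player's expected payoff from Down equal to that from Up:
  the row player's expected payoff from Down: q·6 + (1−q)·2 = 4q + 2
  the row player's expected payoff from Up: q·0 + (1−q)·4 = -4q + 4
  4q + 2 = -4q + 4  ⇒  8q = 2  ⇒  q = 1/4.

q = 1/4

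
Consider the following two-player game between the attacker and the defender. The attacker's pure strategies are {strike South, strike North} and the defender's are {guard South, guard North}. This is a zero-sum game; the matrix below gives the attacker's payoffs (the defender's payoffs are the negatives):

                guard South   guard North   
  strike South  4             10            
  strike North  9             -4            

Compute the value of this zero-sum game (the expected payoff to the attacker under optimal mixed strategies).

The attacker's indifference between strike South and strike North determines the defender's mixing probability q:
  the attacker's expected payoff from strike South: q·4 + (1−q)·10 = -6q + 10
  the attacker's expected payoff from strike North: q·9 + (1−q)·(-4) = 13q - 4
  -6q + 10 = 13q - 4  ⇒  -19q = -14  ⇒  q = 14/19.
The value is the attacker's expected payoff against this mix (using strike South): (14/19)·4 + (5/19)·10 = 106/19.

v = 106/19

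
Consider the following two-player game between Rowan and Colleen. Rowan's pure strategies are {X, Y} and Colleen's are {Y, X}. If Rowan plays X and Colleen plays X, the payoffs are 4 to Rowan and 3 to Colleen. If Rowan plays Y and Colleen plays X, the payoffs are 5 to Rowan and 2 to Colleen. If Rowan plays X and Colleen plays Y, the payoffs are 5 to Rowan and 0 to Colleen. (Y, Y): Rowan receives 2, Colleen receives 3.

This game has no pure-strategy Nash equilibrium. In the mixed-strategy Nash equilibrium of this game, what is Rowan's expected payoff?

Set Rowan's expected payoff from X equal to that from Y:
  Rowan's payoff from X: q·5 + (1−q)·4 = q + 4
  Rowan's payoff from Y: q·2 + (1−q)·5 = -3q + 5
  q + 4 = -3q + 5  ⇒  4q = 1  ⇒  q = 1/4.
At equilibrium Rowan is indifferent across rows, so Rowan's payoff equals the payoff from X: (1/4)·5 + (3/4)·4 = 17/4.

17/4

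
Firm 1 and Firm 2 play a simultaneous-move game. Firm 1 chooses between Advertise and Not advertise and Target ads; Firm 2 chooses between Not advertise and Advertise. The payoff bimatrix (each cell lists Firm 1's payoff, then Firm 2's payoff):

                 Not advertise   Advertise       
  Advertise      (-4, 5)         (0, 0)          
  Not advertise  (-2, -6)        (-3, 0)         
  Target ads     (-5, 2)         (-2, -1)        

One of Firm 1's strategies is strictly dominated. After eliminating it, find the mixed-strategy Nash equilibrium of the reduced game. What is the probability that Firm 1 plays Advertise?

Firm 1's strategy Target ads is strictly dominated by Advertise: -4 > -5 and 0 > -2. Eliminate Target ads.
Set Firm 2's expected payoff from Not advertise equal to that from Advertise:
  Firm 2's payoff from Not advertise: p·5 + (1−p)·(-6) = 11p - 6
  Firm 2's payoff from Advertise: p·0 + (1−p)·0 = 0
  11p - 6 = 0  ⇒  11p = 6  ⇒  p = 6/11.

p = 6/11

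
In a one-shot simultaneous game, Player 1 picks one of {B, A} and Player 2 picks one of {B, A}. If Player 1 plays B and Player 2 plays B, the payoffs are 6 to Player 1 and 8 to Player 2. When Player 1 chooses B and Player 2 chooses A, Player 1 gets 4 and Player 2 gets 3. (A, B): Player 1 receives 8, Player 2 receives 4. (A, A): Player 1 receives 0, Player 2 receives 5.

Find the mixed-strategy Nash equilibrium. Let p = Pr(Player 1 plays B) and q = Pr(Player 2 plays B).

p = 1/6, q = 2/3

Player 1's mix must leave Player 2 indifferent between B and A.
  Player 2's payoff from B: p·8 + (1−p)·4 = 4p + 4
  Player 2's payoff from A: p·3 + (1−p)·5 = -2p + 5
  4p + 4 = -2p + 5  ⇒  6p = 1  ⇒  p = 1/6.
In a mixed equilibrium Player 1 is indifferent between B and A; this condition fixes q.
  Player 1's expected payoff from B: q·6 + (1−q)·4 = 2q + 4
  Player 1's expected payoff from A: q·8 + (1−q)·0 = 8q
  2q + 4 = 8q  ⇒  -6q = -4  ⇒  q = 2/3.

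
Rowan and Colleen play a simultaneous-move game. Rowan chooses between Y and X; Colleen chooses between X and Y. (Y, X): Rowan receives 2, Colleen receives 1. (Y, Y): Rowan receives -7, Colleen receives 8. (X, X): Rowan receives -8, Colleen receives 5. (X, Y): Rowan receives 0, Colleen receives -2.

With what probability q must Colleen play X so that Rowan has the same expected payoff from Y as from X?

q = 7/17

In a mixed equilibrium Rowan is indifferent between Y and X; this condition fixes q.
  Rowan's payoff to Y: q·2 + (1−q)·(-7) = 9q - 7
  Rowan's payoff to X: q·(-8) + (1−q)·0 = -8q
  9q - 7 = -8q  ⇒  17q = 7  ⇒  q = 7/17.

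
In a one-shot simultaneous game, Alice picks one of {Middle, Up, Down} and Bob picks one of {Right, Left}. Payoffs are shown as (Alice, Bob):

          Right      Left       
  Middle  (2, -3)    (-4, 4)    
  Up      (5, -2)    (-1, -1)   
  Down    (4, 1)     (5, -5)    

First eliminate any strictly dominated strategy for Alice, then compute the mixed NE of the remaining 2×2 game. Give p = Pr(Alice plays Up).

Alice's strategy Middle is strictly dominated by Up: 5 > 2 and -1 > -4. Eliminate Middle.
Set Bob's expected payoff from Right equal to that from Left:
  Bob's payoff to Right: p·(-2) + (1−p)·1 = -3p + 1
  Bob's payoff to Left: p·(-1) + (1−p)·(-5) = 4p - 5
  -3p + 1 = 4p - 5  ⇒  -7p = -6  ⇒  p = 6/7.

p = 6/7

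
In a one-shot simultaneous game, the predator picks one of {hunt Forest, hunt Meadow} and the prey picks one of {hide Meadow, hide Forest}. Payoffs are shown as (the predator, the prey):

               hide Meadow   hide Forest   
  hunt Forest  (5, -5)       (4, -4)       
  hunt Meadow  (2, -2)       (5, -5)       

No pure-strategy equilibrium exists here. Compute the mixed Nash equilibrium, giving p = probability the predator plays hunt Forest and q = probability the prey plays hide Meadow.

p = 3/4, q = 1/4

The prey's indifference between hide Meadow and hide Forest determines the predator's mixing probability p:
  the prey's expected payoff from hide Meadow: p·(-5) + (1−p)·(-2) = -3p - 2
  the prey's expected payoff from hide Forest: p·(-4) + (1−p)·(-5) = p - 5
  -3p - 2 = p - 5  ⇒  -4p = -3  ⇒  p = 3/4.
In a mixed equilibrium the predator is indifferent between hunt Forest and hunt Meadow; this condition fixes q.
  the predator's expected payoff from hunt Forest: q·5 + (1−q)·4 = q + 4
  the predator's expected payoff from hunt Meadow: q·2 + (1−q)·5 = -3q + 5
  q + 4 = -3q + 5  ⇒  4q = 1  ⇒  q = 1/4.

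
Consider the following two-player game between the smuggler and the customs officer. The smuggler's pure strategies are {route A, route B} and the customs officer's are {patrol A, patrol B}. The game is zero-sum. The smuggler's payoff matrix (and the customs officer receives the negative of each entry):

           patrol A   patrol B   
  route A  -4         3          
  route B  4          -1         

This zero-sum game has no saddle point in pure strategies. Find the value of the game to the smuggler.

In a mixed equilibrium the smuggler is indifferent between route A and route B; this condition fixes q.
  the smuggler's expected payoff from route A: q·(-4) + (1−q)·3 = -7q + 3
  the smuggler's expected payoff from route B: q·4 + (1−q)·(-1) = 5q - 1
  -7q + 3 = 5q - 1  ⇒  -12q = -4  ⇒  q = 1/3.
The value is the smuggler's expected payoff against this mix (using route A): (1/3)·(-4) + (2/3)·3 = 2/3.

v = 2/3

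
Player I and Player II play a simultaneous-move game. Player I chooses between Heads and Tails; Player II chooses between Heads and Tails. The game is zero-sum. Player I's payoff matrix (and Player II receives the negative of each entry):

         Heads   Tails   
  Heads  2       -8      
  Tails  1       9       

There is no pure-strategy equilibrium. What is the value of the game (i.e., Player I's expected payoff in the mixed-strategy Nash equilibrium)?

Player I's indifference between Heads and Tails determines Player II's mixing probability q:
  Player I's payoff from Heads: q·2 + (1−q)·(-8) = 10q - 8
  Player I's payoff from Tails: q·1 + (1−q)·9 = -8q + 9
  10q - 8 = -8q + 9  ⇒  18q = 17  ⇒  q = 17/18.
The value is Player I's expected payoff against this mix (using Heads): (17/18)·2 + (1/18)·(-8) = 13/9.

v = 13/9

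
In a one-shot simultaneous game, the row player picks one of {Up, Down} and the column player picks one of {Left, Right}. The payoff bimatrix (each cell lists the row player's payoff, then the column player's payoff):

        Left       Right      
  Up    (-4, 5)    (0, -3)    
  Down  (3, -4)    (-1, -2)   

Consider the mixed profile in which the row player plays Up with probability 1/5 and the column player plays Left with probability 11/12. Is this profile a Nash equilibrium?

Given the column player's mix q = 11/12, the row player's payoff from Up is -11/3 but from Down is 8/3. The row player strictly prefers Down, so the row player would not mix.
So the proposed profile is not a Nash equilibrium.

No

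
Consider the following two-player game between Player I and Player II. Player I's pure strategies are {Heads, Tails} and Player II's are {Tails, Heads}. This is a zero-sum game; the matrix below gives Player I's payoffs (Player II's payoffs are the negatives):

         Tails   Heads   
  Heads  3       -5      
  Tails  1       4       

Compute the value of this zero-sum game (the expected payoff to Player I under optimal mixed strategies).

v = 17/11

Set Player I's expected payoff from Heads equal to that from Tails:
  Player I's payoff from Heads: q·3 + (1−q)·(-5) = 8q - 5
  Player I's payoff from Tails: q·1 + (1−q)·4 = -3q + 4
  8q - 5 = -3q + 4  ⇒  11q = 9  ⇒  q = 9/11.
The value is Player I's expected payoff against this mix (using Heads): (9/11)·3 + (2/11)·(-5) = 17/11.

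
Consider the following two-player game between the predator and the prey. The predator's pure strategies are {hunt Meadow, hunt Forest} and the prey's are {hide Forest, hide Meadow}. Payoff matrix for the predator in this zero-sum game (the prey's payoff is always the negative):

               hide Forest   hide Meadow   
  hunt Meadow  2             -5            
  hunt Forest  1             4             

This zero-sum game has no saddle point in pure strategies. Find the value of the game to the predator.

The prey's mix must leave the predator indifferent between hunt Meadow and hunt Forest.
  the predator's expected payoff from hunt Meadow: q·2 + (1−q)·(-5) = 7q - 5
  the predator's expected payoff from hunt Forest: q·1 + (1−q)·4 = -3q + 4
  7q - 5 = -3q + 4  ⇒  10q = 9  ⇒  q = 9/10.
The value is the predator's expected payoff against this mix (using hunt Meadow): (9/10)·2 + (1/10)·(-5) = 13/10.

v = 13/10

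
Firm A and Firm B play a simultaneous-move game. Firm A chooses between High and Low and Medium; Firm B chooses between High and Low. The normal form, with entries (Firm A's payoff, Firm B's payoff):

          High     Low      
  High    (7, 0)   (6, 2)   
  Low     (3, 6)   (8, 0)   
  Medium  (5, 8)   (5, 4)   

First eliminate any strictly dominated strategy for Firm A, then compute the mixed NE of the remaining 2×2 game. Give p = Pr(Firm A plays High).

Firm A's strategy Medium is strictly dominated by High: 7 > 5 and 6 > 5. Eliminate Medium.
Firm A's mix must leave Firm B indifferent between High and Low.
  Firm B's payoff to High: p·0 + (1−p)·6 = -6p + 6
  Firm B's payoff to Low: p·2 + (1−p)·0 = 2p
  -6p + 6 = 2p  ⇒  -8p = -6  ⇒  p = 3/4.

p = 3/4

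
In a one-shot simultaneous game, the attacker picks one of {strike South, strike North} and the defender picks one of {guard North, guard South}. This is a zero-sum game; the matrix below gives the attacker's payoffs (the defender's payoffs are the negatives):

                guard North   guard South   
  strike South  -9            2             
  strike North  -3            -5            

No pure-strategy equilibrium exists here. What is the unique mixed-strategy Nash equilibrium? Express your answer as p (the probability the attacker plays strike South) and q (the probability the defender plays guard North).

Set the defender's expected payoff from guard North equal to that from guard South:
  the defender's payoff to guard North: p·9 + (1−p)·3 = 6p + 3
  the defender's payoff to guard South: p·(-2) + (1−p)·5 = -7p + 5
  6p + 3 = -7p + 5  ⇒  13p = 2  ⇒  p = 2/13.
In a mixed equilibrium the attacker is indifferent between strike South and strike North; this condition fixes q.
  the attacker's payoff from strike South: q·(-9) + (1−q)·2 = -11q + 2
  the attacker's payoff from strike North: q·(-3) + (1−q)·(-5) = 2q - 5
  -11q + 2 = 2q - 5  ⇒  -13q = -7  ⇒  q = 7/13.

p = 2/13, q = 7/13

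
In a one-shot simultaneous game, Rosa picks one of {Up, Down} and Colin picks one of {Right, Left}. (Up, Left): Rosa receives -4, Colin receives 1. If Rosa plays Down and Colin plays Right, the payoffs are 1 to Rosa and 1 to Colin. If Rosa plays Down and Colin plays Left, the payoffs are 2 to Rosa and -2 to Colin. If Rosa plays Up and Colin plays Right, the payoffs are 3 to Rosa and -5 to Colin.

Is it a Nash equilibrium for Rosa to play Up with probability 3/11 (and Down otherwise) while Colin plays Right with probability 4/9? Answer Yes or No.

No

Given Rosa's mix p = 3/11, Colin's payoff from Right is -7/11 but from Left is -13/11. Colin strictly prefers Right, so Colin would not mix.
So the proposed profile is not a Nash equilibrium.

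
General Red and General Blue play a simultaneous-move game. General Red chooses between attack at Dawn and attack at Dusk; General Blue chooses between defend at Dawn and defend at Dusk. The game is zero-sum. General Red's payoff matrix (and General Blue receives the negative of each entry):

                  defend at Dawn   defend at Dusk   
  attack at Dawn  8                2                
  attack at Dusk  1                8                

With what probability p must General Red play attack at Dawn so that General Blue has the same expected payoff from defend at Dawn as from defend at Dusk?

p = 7/13

General Red's mix must leave General Blue indifferent between defend at Dawn and defend at Dusk.
  General Blue's payoff from defend at Dawn: p·(-8) + (1−p)·(-1) = -7p - 1
  General Blue's payoff from defend at Dusk: p·(-2) + (1−p)·(-8) = 6p - 8
  -7p - 1 = 6p - 8  ⇒  -13p = -7  ⇒  p = 7/13.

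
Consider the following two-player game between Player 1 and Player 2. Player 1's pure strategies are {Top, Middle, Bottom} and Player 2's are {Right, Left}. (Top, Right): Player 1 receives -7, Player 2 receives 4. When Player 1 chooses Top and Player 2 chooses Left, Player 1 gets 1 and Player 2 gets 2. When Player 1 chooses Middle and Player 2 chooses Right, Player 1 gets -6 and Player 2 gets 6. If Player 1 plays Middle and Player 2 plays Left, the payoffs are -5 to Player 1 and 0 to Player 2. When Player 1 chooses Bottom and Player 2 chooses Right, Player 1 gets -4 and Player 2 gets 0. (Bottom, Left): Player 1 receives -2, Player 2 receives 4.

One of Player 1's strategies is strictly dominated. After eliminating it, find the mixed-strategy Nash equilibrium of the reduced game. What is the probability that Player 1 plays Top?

p = 2/3

Player 1's strategy Middle is strictly dominated by Bottom: -4 > -6 and -2 > -5. Eliminate Middle.
Player 1's mix must leave Player 2 indifferent between Right and Left.
  Player 2's payoff to Right: p·4 + (1−p)·0 = 4p
  Player 2's payoff to Left: p·2 + (1−p)·4 = -2p + 4
  4p = -2p + 4  ⇒  6p = 4  ⇒  p = 2/3.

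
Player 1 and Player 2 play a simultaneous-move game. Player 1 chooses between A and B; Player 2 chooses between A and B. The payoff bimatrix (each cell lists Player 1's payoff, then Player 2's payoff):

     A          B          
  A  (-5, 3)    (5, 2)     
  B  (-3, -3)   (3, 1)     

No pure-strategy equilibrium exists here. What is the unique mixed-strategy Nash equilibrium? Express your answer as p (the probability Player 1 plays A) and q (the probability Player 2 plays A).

Player 2's indifference between A and B determines Player 1's mixing probability p:
  Player 2's payoff from A: p·3 + (1−p)·(-3) = 6p - 3
  Player 2's payoff from B: p·2 + (1−p)·1 = p + 1
  6p - 3 = p + 1  ⇒  5p = 4  ⇒  p = 4/5.
In a mixed equilibrium Player 1 is indifferent between A and B; this condition fixes q.
  Player 1's payoff from A: q·(-5) + (1−q)·5 = -10q + 5
  Player 1's payoff from B: q·(-3) + (1−q)·3 = -6q + 3
  -10q + 5 = -6q + 3  ⇒  -4q = -2  ⇒  q = 1/2.

p = 4/5, q = 1/2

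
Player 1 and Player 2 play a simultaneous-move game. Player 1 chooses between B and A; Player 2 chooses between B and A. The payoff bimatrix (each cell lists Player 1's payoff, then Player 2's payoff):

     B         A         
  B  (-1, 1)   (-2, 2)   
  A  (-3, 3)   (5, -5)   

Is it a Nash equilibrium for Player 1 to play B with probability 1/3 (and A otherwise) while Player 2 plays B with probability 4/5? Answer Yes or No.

Given Player 1's mix p = 1/3, Player 2's payoff from B is 7/3 but from A is -8/3. Player 2 strictly prefers B, so Player 2 would not mix.
So the proposed profile is not a Nash equilibrium.

No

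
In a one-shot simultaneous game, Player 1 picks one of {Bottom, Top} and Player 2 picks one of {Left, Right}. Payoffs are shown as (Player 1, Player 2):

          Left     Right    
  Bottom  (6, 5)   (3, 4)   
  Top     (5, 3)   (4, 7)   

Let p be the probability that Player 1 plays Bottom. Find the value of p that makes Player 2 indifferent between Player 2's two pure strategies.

p = 4/5

Set Player 2's expected payoff from Left equal to that from Right:
  Player 2's payoff from Left: p·5 + (1−p)·3 = 2p + 3
  Player 2's payoff from Right: p·4 + (1−p)·7 = -3p + 7
  2p + 3 = -3p + 7  ⇒  5p = 4  ⇒  p = 4/5.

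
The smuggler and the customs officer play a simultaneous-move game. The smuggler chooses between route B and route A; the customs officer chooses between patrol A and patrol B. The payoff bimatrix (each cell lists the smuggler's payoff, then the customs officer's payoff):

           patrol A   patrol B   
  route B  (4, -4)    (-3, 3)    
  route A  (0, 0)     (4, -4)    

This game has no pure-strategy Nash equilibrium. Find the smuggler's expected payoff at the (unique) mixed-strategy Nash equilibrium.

16/11

The smuggler's indifference between route B and route A determines the customs officer's mixing probability q:
  the smuggler's payoff to route B: q·4 + (1−q)·(-3) = 7q - 3
  the smuggler's payoff to route A: q·0 + (1−q)·4 = -4q + 4
  7q - 3 = -4q + 4  ⇒  11q = 7  ⇒  q = 7/11.
At equilibrium the smuggler is indifferent across rows, so the smuggler's payoff equals the payoff from route B: (7/11)·4 + (4/11)·(-3) = 16/11.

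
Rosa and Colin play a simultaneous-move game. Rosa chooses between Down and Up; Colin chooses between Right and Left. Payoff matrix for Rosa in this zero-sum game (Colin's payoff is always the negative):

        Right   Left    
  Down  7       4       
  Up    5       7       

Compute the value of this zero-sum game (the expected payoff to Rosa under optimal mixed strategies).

v = 29/5

Colin's mix must leave Rosa indifferent between Down and Up.
  Rosa's expected payoff from Down: q·7 + (1−q)·4 = 3q + 4
  Rosa's expected payoff from Up: q·5 + (1−q)·7 = -2q + 7
  3q + 4 = -2q + 7  ⇒  5q = 3  ⇒  q = 3/5.
The value is Rosa's expected payoff against this mix (using Down): (3/5)·7 + (2/5)·4 = 29/5.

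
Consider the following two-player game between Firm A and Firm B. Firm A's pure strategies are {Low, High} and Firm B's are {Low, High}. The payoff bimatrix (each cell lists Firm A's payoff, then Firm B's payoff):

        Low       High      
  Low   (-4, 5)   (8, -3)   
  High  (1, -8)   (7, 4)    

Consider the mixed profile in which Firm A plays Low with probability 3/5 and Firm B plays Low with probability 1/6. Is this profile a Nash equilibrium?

Yes

Check Firm B's indifference given Firm A's mix p = 3/5:
  payoff from Low = -1/5; payoff from High = -1/5 — equal.
Check Firm A's indifference given Firm B's mix q = 1/6:
  payoff from Low = 6; payoff from High = 6 — equal.
Both players are indifferent, so neither can profitably deviate.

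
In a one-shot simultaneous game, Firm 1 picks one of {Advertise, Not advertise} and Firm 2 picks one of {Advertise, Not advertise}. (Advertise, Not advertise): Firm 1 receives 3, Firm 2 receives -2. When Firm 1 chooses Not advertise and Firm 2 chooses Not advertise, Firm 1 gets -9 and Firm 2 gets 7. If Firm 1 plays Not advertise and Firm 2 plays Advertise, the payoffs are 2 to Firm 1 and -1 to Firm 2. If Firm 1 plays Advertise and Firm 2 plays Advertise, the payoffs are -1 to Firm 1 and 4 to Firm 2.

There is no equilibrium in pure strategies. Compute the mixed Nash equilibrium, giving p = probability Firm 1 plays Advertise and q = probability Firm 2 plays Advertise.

Set Firm 2's expected payoff from Advertise equal to that from Not advertise:
  Firm 2's payoff from Advertise: p·4 + (1−p)·(-1) = 5p - 1
  Firm 2's payoff from Not advertise: p·(-2) + (1−p)·7 = -9p + 7
  5p - 1 = -9p + 7  ⇒  14p = 8  ⇒  p = 4/7.
For Firm 1 to be willing to mix, Firm 1 must be indifferent between Advertise and Not advertise, which pins down Firm 2's mix.
  Firm 1's expected payoff from Advertise: q·(-1) + (1−q)·3 = -4q + 3
  Firm 1's expected payoff from Not advertise: q·2 + (1−q)·(-9) = 11q - 9
  -4q + 3 = 11q - 9  ⇒  -15q = -12  ⇒  q = 4/5.

p = 4/7, q = 4/5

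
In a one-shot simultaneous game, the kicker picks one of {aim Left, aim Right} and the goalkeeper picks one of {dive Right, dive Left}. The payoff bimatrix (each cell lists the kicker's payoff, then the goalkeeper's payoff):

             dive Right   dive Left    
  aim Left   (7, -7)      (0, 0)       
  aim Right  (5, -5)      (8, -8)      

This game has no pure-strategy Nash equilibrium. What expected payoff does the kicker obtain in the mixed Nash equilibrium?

For the kicker to be willing to mix, the kicker must be indifferent between aim Left and aim Right, which pins down the goalkeeper's mix.
  the kicker's expected payoff from aim Left: q·7 + (1−q)·0 = 7q
  the kicker's expected payoff from aim Right: q·5 + (1−q)·8 = -3q + 8
  7q = -3q + 8  ⇒  10q = 8  ⇒  q = 4/5.
At equilibrium the kicker is indifferent across rows, so the kicker's payoff equals the payoff from aim Left: (4/5)·7 + (1/5)·0 = 28/5.

28/5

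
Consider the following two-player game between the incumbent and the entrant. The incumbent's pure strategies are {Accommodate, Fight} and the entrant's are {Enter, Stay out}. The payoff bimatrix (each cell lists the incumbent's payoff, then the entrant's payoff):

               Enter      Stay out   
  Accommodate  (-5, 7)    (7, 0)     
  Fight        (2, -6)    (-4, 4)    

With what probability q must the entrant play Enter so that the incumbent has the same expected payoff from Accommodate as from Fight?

q = 11/18

Set the incumbent's expected payoff from Accommodate equal to that from Fight:
  the incumbent's expected payoff from Accommodate: q·(-5) + (1−q)·7 = -12q + 7
  the incumbent's expected payoff from Fight: q·2 + (1−q)·(-4) = 6q - 4
  -12q + 7 = 6q - 4  ⇒  -18q = -11  ⇒  q = 11/18.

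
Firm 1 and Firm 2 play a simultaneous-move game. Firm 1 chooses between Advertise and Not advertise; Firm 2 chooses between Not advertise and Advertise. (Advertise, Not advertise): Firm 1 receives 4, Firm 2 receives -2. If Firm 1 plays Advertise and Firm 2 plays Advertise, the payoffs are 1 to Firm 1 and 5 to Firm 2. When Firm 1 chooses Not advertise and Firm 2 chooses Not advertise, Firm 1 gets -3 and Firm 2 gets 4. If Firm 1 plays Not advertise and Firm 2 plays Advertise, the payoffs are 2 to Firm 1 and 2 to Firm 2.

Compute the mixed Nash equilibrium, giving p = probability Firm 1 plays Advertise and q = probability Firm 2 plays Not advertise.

For Firm 2 to be willing to mix, Firm 2 must be indifferent between Not advertise and Advertise, which pins down Firm 1's mix.
  Firm 2's expected payoff from Not advertise: p·(-2) + (1−p)·4 = -6p + 4
  Firm 2's expected payoff from Advertise: p·5 + (1−p)·2 = 3p + 2
  -6p + 4 = 3p + 2  ⇒  -9p = -2  ⇒  p = 2/9.
In a mixed equilibrium Firm 1 is indifferent between Advertise and Not advertise; this condition fixes q.
  Firm 1's expected payoff from Advertise: q·4 + (1−q)·1 = 3q + 1
  Firm 1's expected payoff from Not advertise: q·(-3) + (1−q)·2 = -5q + 2
  3q + 1 = -5q + 2  ⇒  8q = 1  ⇒  q = 1/8.

p = 2/9, q = 1/8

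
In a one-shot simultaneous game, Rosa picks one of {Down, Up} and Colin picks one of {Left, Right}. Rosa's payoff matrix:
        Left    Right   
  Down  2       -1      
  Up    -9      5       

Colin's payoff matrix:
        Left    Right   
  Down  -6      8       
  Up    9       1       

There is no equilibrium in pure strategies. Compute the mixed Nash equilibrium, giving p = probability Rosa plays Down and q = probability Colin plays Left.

Set Colin's expected payoff from Left equal to that from Right:
  Colin's payoff from Left: p·(-6) + (1−p)·9 = -15p + 9
  Colin's payoff from Right: p·8 + (1−p)·1 = 7p + 1
  -15p + 9 = 7p + 1  ⇒  -22p = -8  ⇒  p = 4/11.
Set Rosa's expected payoff from Down equal to that from Up:
  Rosa's payoff from Down: q·2 + (1−q)·(-1) = 3q - 1
  Rosa's payoff from Up: q·(-9) + (1−q)·5 = -14q + 5
  3q - 1 = -14q + 5  ⇒  17q = 6  ⇒  q = 6/17.

p = 4/11, q = 6/17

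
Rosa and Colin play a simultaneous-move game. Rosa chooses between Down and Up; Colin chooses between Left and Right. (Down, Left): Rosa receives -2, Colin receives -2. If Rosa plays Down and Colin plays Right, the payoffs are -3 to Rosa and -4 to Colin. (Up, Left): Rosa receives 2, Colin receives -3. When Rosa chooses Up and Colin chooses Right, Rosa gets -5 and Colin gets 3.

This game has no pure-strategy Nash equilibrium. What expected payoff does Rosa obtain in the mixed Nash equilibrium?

Colin's mix must leave Rosa indifferent between Down and Up.
  Rosa's payoff from Down: q·(-2) + (1−q)·(-3) = q - 3
  Rosa's payoff from Up: q·2 + (1−q)·(-5) = 7q - 5
  q - 3 = 7q - 5  ⇒  -6q = -2  ⇒  q = 1/3.
At equilibrium Rosa is indifferent across rows, so Rosa's payoff equals the payoff from Down: (1/3)·(-2) + (2/3)·(-3) = -8/3.

-8/3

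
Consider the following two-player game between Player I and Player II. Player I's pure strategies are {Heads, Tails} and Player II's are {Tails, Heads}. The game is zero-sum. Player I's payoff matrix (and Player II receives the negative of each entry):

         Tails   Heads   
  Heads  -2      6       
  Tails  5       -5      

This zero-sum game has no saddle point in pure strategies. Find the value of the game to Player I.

Player II's mix must leave Player I indifferent between Heads and Tails.
  Player I's expected payoff from Heads: q·(-2) + (1−q)·6 = -8q + 6
  Player I's expected payoff from Tails: q·5 + (1−q)·(-5) = 10q - 5
  -8q + 6 = 10q - 5  ⇒  -18q = -11  ⇒  q = 11/18.
The value is Player I's expected payoff against this mix (using Heads): (11/18)·(-2) + (7/18)·6 = 10/9.

v = 10/9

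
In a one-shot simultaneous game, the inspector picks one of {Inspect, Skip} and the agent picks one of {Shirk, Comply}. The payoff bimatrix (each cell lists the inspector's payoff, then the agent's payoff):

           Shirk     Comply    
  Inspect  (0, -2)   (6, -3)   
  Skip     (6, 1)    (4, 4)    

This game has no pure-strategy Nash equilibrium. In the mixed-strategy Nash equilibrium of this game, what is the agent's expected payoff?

-5/4

The inspector's mix must leave the agent indifferent between Shirk and Comply.
  the agent's payoff to Shirk: p·(-2) + (1−p)·1 = -3p + 1
  the agent's payoff to Comply: p·(-3) + (1−p)·4 = -7p + 4
  -3p + 1 = -7p + 4  ⇒  4p = 3  ⇒  p = 3/4.
At equilibrium the agent is indifferent across columns, so the agent's payoff equals the payoff from Shirk: (3/4)·(-2) + (1/4)·1 = -5/4.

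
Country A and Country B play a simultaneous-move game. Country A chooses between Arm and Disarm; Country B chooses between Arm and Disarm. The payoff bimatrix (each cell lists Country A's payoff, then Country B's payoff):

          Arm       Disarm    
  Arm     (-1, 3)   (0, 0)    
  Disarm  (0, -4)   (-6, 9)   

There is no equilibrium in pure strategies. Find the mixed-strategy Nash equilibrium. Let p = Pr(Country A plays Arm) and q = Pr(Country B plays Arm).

Country A's mix must leave Country B indifferent between Arm and Disarm.
  Country B's payoff to Arm: p·3 + (1−p)·(-4) = 7p - 4
  Country B's payoff to Disarm: p·0 + (1−p)·9 = -9p + 9
  7p - 4 = -9p + 9  ⇒  16p = 13  ⇒  p = 13/16.
In a mixed equilibrium Country A is indifferent between Arm and Disarm; this condition fixes q.
  Country A's payoff to Arm: q·(-1) + (1−q)·0 = -q
  Country A's payoff to Disarm: q·0 + (1−q)·(-6) = 6q - 6
  -q = 6q - 6  ⇒  -7q = -6  ⇒  q = 6/7.

p = 13/16, q = 6/7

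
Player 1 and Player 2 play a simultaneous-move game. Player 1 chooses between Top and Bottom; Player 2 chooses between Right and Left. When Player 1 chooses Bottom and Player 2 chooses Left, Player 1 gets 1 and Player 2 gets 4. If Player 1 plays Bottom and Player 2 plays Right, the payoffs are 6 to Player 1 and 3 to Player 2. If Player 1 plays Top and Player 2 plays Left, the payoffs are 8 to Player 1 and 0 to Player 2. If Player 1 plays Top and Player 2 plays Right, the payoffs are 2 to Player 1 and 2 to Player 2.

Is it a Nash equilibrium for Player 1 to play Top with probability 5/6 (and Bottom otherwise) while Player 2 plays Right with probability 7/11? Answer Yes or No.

Given Player 1's mix p = 5/6, Player 2's payoff from Right is 13/6 but from Left is 2/3. Player 2 strictly prefers Right, so Player 2 would not mix.
So the proposed profile is not a Nash equilibrium.

No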